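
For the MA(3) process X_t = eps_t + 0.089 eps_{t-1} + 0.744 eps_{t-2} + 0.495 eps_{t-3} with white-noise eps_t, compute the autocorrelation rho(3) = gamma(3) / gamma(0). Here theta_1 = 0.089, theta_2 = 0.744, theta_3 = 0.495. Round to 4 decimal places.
\rho(3) = 0.2740

For an MA(q) process with theta_0 = 1, the autocovariance is
  gamma(k) = sigma^2 * sum_{i=0..q-k} theta_i * theta_{i+k},
and rho(k) = gamma(k) / gamma(0). Sigma^2 cancels.
  numerator   = (1)*(0.495) = 0.495.
  denominator = (1)^2 + (0.089)^2 + (0.744)^2 + (0.495)^2 = 1.806482.
  rho(3) = 0.495 / 1.806482 = 0.2740.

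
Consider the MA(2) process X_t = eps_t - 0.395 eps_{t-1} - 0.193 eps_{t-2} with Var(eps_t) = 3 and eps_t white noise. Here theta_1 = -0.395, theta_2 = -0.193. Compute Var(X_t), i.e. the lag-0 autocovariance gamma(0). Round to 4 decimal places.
\gamma(0) = 3.5798

For an MA(q) process X_t = eps_t + sum_i theta_i eps_{t-i} with
Var(eps_t) = sigma^2, the variance is
  gamma(0) = sigma^2 * (1 + sum_i theta_i^2).
  sum_i theta_i^2 = (-0.395)^2 + (-0.193)^2 = 0.156025 + 0.037249 = 0.193274.
  gamma(0) = 3 * (1 + 0.193274) = 3 * 1.193274 = 3.579822, which rounds to 3.5798.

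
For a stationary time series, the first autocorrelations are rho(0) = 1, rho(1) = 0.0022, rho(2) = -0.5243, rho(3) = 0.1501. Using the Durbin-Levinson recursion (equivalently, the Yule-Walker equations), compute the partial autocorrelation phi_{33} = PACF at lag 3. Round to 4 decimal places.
\phi_{33} = 0.2110

The PACF at lag k is phi_{kk}, the last component of the solution
to the Yule-Walker system G_k phi = r_k where
  (G_k)_{ij} = rho(|i - j|), (r_k)_i = rho(i), i,j = 1..k.
Equivalently, Durbin-Levinson gives phi_{kk} iteratively:
  phi_{11} = rho(1)
  phi_{kk} = [rho(k) - sum_{j=1..k-1} phi_{k-1,j} rho(k-j)]
            / [1 - sum_{j=1..k-1} phi_{k-1,j} rho(j)],
  phi_{k,j} = phi_{k-1,j} - phi_{kk} phi_{k-1,k-j},  j = 1..k-1.
Step k = 1:
  phi_11 = rho(1) = 0.0022.
Step k = 2:
  phi_22 = [rho(2) - phi_11 rho(1)] / [1 - phi_11 rho(1)] = [-0.5243 - (0.0022)(0.0022)] / [1 - (0.0022)(0.0022)]
         = -0.52430484 / 0.99999516 = -0.524307.
  Update: phi_21 = phi_11 - phi_22 phi_11 = 0.0022 - (-0.524307)(0.0022) = 0.003353.
Step k = 3:
  phi_33 = [rho(3) - phi_21 rho(2) - phi_22 rho(1)] / [1 - phi_21 rho(1) - phi_22 rho(2)]
    numerator   = 0.1501 - (0.003353)(-0.5243) - (-0.524307)(0.0022) = 0.1530117
    denominator = 1 - (0.003353)(0.0022) - (-0.524307)(-0.5243) = 0.72509826
  phi_33 = 0.1530117 / 0.72509826 = 0.211.
Therefore phi_{33} = 0.2110.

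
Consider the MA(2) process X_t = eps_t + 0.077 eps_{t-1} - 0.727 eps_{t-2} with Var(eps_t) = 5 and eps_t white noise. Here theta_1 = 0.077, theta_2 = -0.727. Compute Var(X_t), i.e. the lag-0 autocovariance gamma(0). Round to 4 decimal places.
\gamma(0) = 7.6723

For an MA(q) process X_t = eps_t + sum_i theta_i eps_{t-i} with
Var(eps_t) = sigma^2, the variance is
  gamma(0) = sigma^2 * (1 + sum_i theta_i^2).
  sum_i theta_i^2 = (0.077)^2 + (-0.727)^2 = 0.005929 + 0.528529 = 0.534458.
  gamma(0) = 5 * (1 + 0.534458) = 5 * 1.534458 = 7.67229, which rounds to 7.6723.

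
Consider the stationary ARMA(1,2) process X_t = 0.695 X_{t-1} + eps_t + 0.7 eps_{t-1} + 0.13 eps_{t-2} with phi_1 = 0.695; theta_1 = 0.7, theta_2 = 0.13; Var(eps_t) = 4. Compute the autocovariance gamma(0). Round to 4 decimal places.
\gamma(0) = 21.1382

Multiply the model equation by X_{t-k} and take expectations. With theta_0 = psi_0 = 1 and psi_j the MA(infinity) weights, this gives
  gamma(k) - sum_i phi_i gamma(k-i) = c_k,
  c_k = sigma^2 * sum_{j=k..q} theta_j psi_{j-k}   (c_k = 0 for k > q),
using gamma(-m) = gamma(m).
psi-weights needed (psi_j = theta_j + sum_i phi_i psi_{j-i}):
  psi_1 = theta_1 + phi_1 = 0.7 + (0.695) = 1.395
  psi_2 = theta_2 + phi_1 psi_1 = 0.13 + (0.695)(1.395) = 1.099525
Right-hand sides:
  c_0 = sigma^2 (1 + theta_1 psi_1 + theta_2 psi_2) = 4 * (1 + (0.7)(1.395) + (0.13)(1.099525)) = 4 * 2.119438 = 8.477753
  c_1 = sigma^2 (theta_1 + theta_2 psi_1) = 4 * (0.7 + (0.13)(1.395)) = 3.5254
  c_2 = sigma^2 theta_2 = 4 * (0.13) = 0.52
Equations for k = 0 and k = 1 (AR order 1):
  gamma(0) = phi_1 gamma(1) + c_0
  gamma(1) = phi_1 gamma(0) + c_1
Substituting the second into the first: gamma(0) (1 - phi_1^2) = c_0 + phi_1 c_1, so
  gamma(0) = (c_0 + phi_1 c_1) / (1 - phi_1^2) = (8.477753 + (0.695)(3.5254)) / (1 - (0.695)^2) = 10.927906 / 0.516975 = 21.138171.
Therefore gamma(0) = 21.1382 (to 4 decimal places).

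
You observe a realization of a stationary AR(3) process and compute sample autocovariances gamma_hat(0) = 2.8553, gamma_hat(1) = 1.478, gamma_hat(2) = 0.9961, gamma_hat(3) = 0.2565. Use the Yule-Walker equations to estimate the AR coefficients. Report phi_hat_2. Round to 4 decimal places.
\hat\phi_{2} = 0.1920

The Yule-Walker equations for an AR(p) process read, in matrix form,
  Gamma_p phi = r_p,   with   (Gamma_p)_{ij} = gamma(|i - j|),
                       (r_p)_i = gamma(i),   i,j = 1..p.
Substitute the sample gammas (Toeplitz matrix and right-hand side of size 3):
  Gamma_p = [[2.8553, 1.478, 0.9961], [1.478, 2.8553, 1.478], [0.9961, 1.478, 2.8553]]
  r_p     = [1.478, 0.9961, 0.2565]
Written out (R1..R3):
  (R1) 2.8553 phi_1 + 1.478 phi_2 + 0.9961 phi_3 = 1.478
  (R2) 1.478 phi_1 + 2.8553 phi_2 + 1.478 phi_3 = 0.9961
  (R3) 0.9961 phi_1 + 1.478 phi_2 + 2.8553 phi_3 = 0.2565
Gaussian elimination:
  R2 <- R2 - (1.478/2.8553) R1 = R2 - (0.517634) R1:  2.090237 phi_2 + 0.962385 phi_3 = 0.231037
  R3 <- R3 - (0.9961/2.8553) R1 = R3 - (0.34886) R1:  0.962385 phi_2 + 2.507801 phi_3 = -0.259115
  R3 <- R3 - (0.962385/2.090237) R2 = R3 - (0.460419) R2:  2.0647 phi_3 = -0.365489
Back-substitution:
  phi_hat_3 = -0.365489 / 2.0647 = -0.177018
  phi_hat_2 = (0.231037 - (0.962385)(-0.177018)) / 2.090237 = 0.192034
  phi_hat_1 = (1.478 - (1.478)(0.192034) - (0.9961)(-0.177018)) / 2.8553 = 0.479985
So phi_hat = [0.4800, 0.1920, -0.1770].
Therefore phi_hat_2 = 0.1920.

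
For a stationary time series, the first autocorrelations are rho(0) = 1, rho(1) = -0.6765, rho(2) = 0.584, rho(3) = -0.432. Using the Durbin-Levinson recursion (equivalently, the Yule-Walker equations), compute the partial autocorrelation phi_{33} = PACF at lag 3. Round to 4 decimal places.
\phi_{33} = 0.0558

The PACF at lag k is phi_{kk}, the last component of the solution
to the Yule-Walker system G_k phi = r_k where
  (G_k)_{ij} = rho(|i - j|), (r_k)_i = rho(i), i,j = 1..k.
Equivalently, Durbin-Levinson gives phi_{kk} iteratively:
  phi_{11} = rho(1)
  phi_{kk} = [rho(k) - sum_{j=1..k-1} phi_{k-1,j} rho(k-j)]
            / [1 - sum_{j=1..k-1} phi_{k-1,j} rho(j)],
  phi_{k,j} = phi_{k-1,j} - phi_{kk} phi_{k-1,k-j},  j = 1..k-1.
Step k = 1:
  phi_11 = rho(1) = -0.6765.
Step k = 2:
  phi_22 = [rho(2) - phi_11 rho(1)] / [1 - phi_11 rho(1)] = [0.584 - (-0.6765)(-0.6765)] / [1 - (-0.6765)(-0.6765)]
         = 0.12634775 / 0.54234775 = 0.232964.
  Update: phi_21 = phi_11 - phi_22 phi_11 = -0.6765 - (0.232964)(-0.6765) = -0.5189.
Step k = 3:
  phi_33 = [rho(3) - phi_21 rho(2) - phi_22 rho(1)] / [1 - phi_21 rho(1) - phi_22 rho(2)]
    numerator   = -0.432 - (-0.5189)(0.584) - (0.232964)(-0.6765) = 0.02863779
    denominator = 1 - (-0.5189)(-0.6765) - (0.232964)(0.584) = 0.51291321
  phi_33 = 0.02863779 / 0.51291321 = 0.0558.
Therefore phi_{33} = 0.0558.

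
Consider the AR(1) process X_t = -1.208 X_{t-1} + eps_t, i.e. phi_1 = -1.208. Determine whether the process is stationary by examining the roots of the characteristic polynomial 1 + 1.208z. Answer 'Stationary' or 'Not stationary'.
\text{Not stationary}

The AR(p) characteristic polynomial is P(z) = 1 + 1.208z.
Stationarity requires all roots to lie outside the unit circle, i.e. |z| > 1 for every root.
This is linear in z: 1 + (1.208) z = 0  =>  z = -1/(1.208) = -0.827815,  |z| = 0.827815.
Moduli of all roots: 0.8278.
All moduli strictly greater than 1? No.
Verdict: Not stationary.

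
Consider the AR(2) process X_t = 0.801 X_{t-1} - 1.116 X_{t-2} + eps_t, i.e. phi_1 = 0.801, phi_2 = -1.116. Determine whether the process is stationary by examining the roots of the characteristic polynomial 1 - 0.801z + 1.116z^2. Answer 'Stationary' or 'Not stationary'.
\text{Not stationary}

The AR(p) characteristic polynomial is P(z) = 1 - 0.801z + 1.116z^2.
Stationarity requires all roots to lie outside the unit circle, i.e. |z| > 1 for every root.
Set 1 + (-0.801) z + (1.116) z^2 = 0, i.e. a z^2 + b z + c = 0 with a = 1.116, b = -0.801, c = 1.
Discriminant D = b^2 - 4ac = (-0.801)^2 - 4*(1.116)*1 = 0.641601 - (4.464) = -3.822399.
D < 0, so the roots are the complex-conjugate pair z = (-b +/- i sqrt(-D)) / (2a) = 0.3589 +/- 0.8759i.
For a conjugate pair |z|^2 = z * conj(z) = (product of roots) = c/a = 1/(1.116) = 0.896057, so |z| = sqrt(0.896057) = 0.9466 for both roots.
Moduli of all roots: 0.9466, 0.9466.
All moduli strictly greater than 1? No.
Verdict: Not stationary.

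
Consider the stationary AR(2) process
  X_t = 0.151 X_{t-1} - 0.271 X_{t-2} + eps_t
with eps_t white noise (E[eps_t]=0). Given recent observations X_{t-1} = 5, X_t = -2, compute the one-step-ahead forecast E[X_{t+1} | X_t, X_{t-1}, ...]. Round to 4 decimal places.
E[X_{t+1} \mid \mathcal F_t] = -1.6570

For an AR(p) model X_t = c + sum_i phi_i X_{t-i} + eps_t, the
one-step-ahead conditional mean is
  E[X_{t+1} | X_t, ...] = c + sum_i phi_i X_{t+1-i}.
Substitute known values:
  E[X_{t+1} | ...] = (0.151) * (-2) + (-0.271) * (5)
                   = -1.6570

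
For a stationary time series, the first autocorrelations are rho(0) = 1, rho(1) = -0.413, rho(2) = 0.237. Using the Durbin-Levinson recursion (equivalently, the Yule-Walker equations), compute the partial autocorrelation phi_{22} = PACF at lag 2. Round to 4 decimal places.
\phi_{22} = 0.0801

The PACF at lag k is phi_{kk}, the last component of the solution
to the Yule-Walker system G_k phi = r_k where
  (G_k)_{ij} = rho(|i - j|), (r_k)_i = rho(i), i,j = 1..k.
Equivalently, Durbin-Levinson gives phi_{kk} iteratively:
  phi_{11} = rho(1)
  phi_{kk} = [rho(k) - sum_{j=1..k-1} phi_{k-1,j} rho(k-j)]
            / [1 - sum_{j=1..k-1} phi_{k-1,j} rho(j)],
  phi_{k,j} = phi_{k-1,j} - phi_{kk} phi_{k-1,k-j},  j = 1..k-1.
Step k = 1:
  phi_11 = rho(1) = -0.413.
Step k = 2:
  phi_22 = [rho(2) - phi_11 rho(1)] / [1 - phi_11 rho(1)] = [0.237 - (-0.413)(-0.413)] / [1 - (-0.413)(-0.413)]
         = 0.066431 / 0.829431 = 0.0801.
Therefore phi_{22} = 0.0801.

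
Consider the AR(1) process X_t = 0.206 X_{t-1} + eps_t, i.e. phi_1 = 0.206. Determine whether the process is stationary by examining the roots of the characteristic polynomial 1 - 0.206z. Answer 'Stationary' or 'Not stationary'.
\text{Stationary}

The AR(p) characteristic polynomial is P(z) = 1 - 0.206z.
Stationarity requires all roots to lie outside the unit circle, i.e. |z| > 1 for every root.
This is linear in z: 1 + (-0.206) z = 0  =>  z = -1/(-0.206) = 4.854369,  |z| = 4.854369.
Moduli of all roots: 4.8544.
All moduli strictly greater than 1? Yes.
Verdict: Stationary.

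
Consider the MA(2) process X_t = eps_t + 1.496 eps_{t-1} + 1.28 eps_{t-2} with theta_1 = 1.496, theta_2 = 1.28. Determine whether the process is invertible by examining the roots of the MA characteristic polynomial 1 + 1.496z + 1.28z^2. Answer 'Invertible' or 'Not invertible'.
\text{Not invertible}

The MA(q) characteristic polynomial is P(z) = 1 + 1.496z + 1.28z^2.
Invertibility requires all roots to lie outside the unit circle, i.e. |z| > 1 for every root.
Set 1 + (1.496) z + (1.28) z^2 = 0, i.e. a z^2 + b z + c = 0 with a = 1.28, b = 1.496, c = 1.
Discriminant D = b^2 - 4ac = (1.496)^2 - 4*(1.28)*1 = 2.238016 - (5.12) = -2.881984.
D < 0, so the roots are the complex-conjugate pair z = (-b +/- i sqrt(-D)) / (2a) = -0.5844 +/- 0.6631i.
For a conjugate pair |z|^2 = z * conj(z) = (product of roots) = c/a = 1/(1.28) = 0.78125, so |z| = sqrt(0.78125) = 0.8839 for both roots.
Moduli of all roots: 0.8839, 0.8839.
All moduli strictly greater than 1? No.
Verdict: Not invertible.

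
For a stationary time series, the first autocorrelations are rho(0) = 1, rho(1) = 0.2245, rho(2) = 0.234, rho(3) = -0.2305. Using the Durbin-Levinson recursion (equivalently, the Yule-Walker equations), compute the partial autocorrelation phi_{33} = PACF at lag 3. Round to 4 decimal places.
\phi_{33} = -0.3460

The PACF at lag k is phi_{kk}, the last component of the solution
to the Yule-Walker system G_k phi = r_k where
  (G_k)_{ij} = rho(|i - j|), (r_k)_i = rho(i), i,j = 1..k.
Equivalently, Durbin-Levinson gives phi_{kk} iteratively:
  phi_{11} = rho(1)
  phi_{kk} = [rho(k) - sum_{j=1..k-1} phi_{k-1,j} rho(k-j)]
            / [1 - sum_{j=1..k-1} phi_{k-1,j} rho(j)],
  phi_{k,j} = phi_{k-1,j} - phi_{kk} phi_{k-1,k-j},  j = 1..k-1.
Step k = 1:
  phi_11 = rho(1) = 0.2245.
Step k = 2:
  phi_22 = [rho(2) - phi_11 rho(1)] / [1 - phi_11 rho(1)] = [0.234 - (0.2245)(0.2245)] / [1 - (0.2245)(0.2245)]
         = 0.18359975 / 0.94959975 = 0.193344.
  Update: phi_21 = phi_11 - phi_22 phi_11 = 0.2245 - (0.193344)(0.2245) = 0.181094.
Step k = 3:
  phi_33 = [rho(3) - phi_21 rho(2) - phi_22 rho(1)] / [1 - phi_21 rho(1) - phi_22 rho(2)]
    numerator   = -0.2305 - (0.181094)(0.234) - (0.193344)(0.2245) = -0.31628185
    denominator = 1 - (0.181094)(0.2245) - (0.193344)(0.234) = 0.91410177
  phi_33 = -0.31628185 / 0.91410177 = -0.346.
Therefore phi_{33} = -0.3460.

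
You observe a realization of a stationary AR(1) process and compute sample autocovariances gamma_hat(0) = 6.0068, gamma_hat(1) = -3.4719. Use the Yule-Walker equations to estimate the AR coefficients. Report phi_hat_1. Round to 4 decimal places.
\hat\phi_{1} = -0.5780

The Yule-Walker equations for an AR(p) process read, in matrix form,
  Gamma_p phi = r_p,   with   (Gamma_p)_{ij} = gamma(|i - j|),
                       (r_p)_i = gamma(i),   i,j = 1..p.
Substitute the sample gammas (Toeplitz matrix and right-hand side of size 1):
  Gamma_p = [[6.0068]]
  r_p     = [-3.4719]
With p = 1 this is the single equation gamma(0) phi_1 = gamma(1):
  phi_hat_1 = gamma(1) / gamma(0) = -3.4719 / 6.0068 = -0.5780.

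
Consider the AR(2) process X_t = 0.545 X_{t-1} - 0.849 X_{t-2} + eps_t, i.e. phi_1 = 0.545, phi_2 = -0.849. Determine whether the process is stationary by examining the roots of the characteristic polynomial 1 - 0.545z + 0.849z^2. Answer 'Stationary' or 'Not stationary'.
\text{Stationary}

The AR(p) characteristic polynomial is P(z) = 1 - 0.545z + 0.849z^2.
Stationarity requires all roots to lie outside the unit circle, i.e. |z| > 1 for every root.
Set 1 + (-0.545) z + (0.849) z^2 = 0, i.e. a z^2 + b z + c = 0 with a = 0.849, b = -0.545, c = 1.
Discriminant D = b^2 - 4ac = (-0.545)^2 - 4*(0.849)*1 = 0.297025 - (3.396) = -3.098975.
D < 0, so the roots are the complex-conjugate pair z = (-b +/- i sqrt(-D)) / (2a) = 0.321 +/- 1.0367i.
For a conjugate pair |z|^2 = z * conj(z) = (product of roots) = c/a = 1/(0.849) = 1.177856, so |z| = sqrt(1.177856) = 1.0853 for both roots.
Moduli of all roots: 1.0853, 1.0853.
All moduli strictly greater than 1? Yes.
Verdict: Stationary.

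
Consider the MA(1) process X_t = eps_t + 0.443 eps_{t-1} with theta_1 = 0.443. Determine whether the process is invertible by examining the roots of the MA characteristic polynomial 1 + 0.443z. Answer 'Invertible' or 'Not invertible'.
\text{Invertible}

The MA(q) characteristic polynomial is P(z) = 1 + 0.443z.
Invertibility requires all roots to lie outside the unit circle, i.e. |z| > 1 for every root.
This is linear in z: 1 + (0.443) z = 0  =>  z = -1/(0.443) = -2.257336,  |z| = 2.257336.
Moduli of all roots: 2.2573.
All moduli strictly greater than 1? Yes.
Verdict: Invertible.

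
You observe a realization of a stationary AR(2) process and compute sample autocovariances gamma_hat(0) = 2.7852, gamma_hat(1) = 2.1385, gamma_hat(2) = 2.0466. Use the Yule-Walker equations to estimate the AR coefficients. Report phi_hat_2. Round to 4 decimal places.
\hat\phi_{2} = 0.3539

The Yule-Walker equations for an AR(p) process read, in matrix form,
  Gamma_p phi = r_p,   with   (Gamma_p)_{ij} = gamma(|i - j|),
                       (r_p)_i = gamma(i),   i,j = 1..p.
Substitute the sample gammas (Toeplitz matrix and right-hand side of size 2):
  Gamma_p = [[2.7852, 2.1385], [2.1385, 2.7852]]
  r_p     = [2.1385, 2.0466]
Written out:
  2.7852 phi_1 + 2.1385 phi_2 = 2.1385
  2.1385 phi_1 + 2.7852 phi_2 = 2.0466
Solve by Cramer's rule:
  det = gamma(0)^2 - gamma(1)^2 = (2.7852)^2 - (2.1385)^2 = 7.75733904 - 4.57318225 = 3.18415679
  phi_hat_1 = [gamma(1) gamma(0) - gamma(1) gamma(2)] / det = [(2.1385)(2.7852) - (2.1385)(2.0466)] / 3.18415679 = 1.5794961 / 3.18415679 = 0.496
  phi_hat_2 = [gamma(0) gamma(2) - gamma(1)^2] / det = [(2.7852)(2.0466) - (2.1385)^2] / 3.18415679 = 1.12700807 / 3.18415679 = 0.3539
So phi_hat = [0.4960, 0.3539].
Therefore phi_hat_2 = 0.3539.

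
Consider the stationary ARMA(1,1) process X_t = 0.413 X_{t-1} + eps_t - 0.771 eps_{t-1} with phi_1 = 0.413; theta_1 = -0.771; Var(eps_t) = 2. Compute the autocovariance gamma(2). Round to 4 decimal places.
\gamma(2) = -0.2430

Multiply the model equation by X_{t-k} and take expectations. With theta_0 = psi_0 = 1 and psi_j the MA(infinity) weights, this gives
  gamma(k) - sum_i phi_i gamma(k-i) = c_k,
  c_k = sigma^2 * sum_{j=k..q} theta_j psi_{j-k}   (c_k = 0 for k > q),
using gamma(-m) = gamma(m).
psi-weights needed (psi_j = theta_j + sum_i phi_i psi_{j-i}):
  psi_1 = theta_1 + phi_1 = -0.771 + (0.413) = -0.358
Right-hand sides:
  c_0 = sigma^2 (1 + theta_1 psi_1) = 2 * (1 + (-0.771)(-0.358)) = 2 * 1.276018 = 2.552036
  c_1 = sigma^2 theta_1 = 2 * (-0.771) = -1.542
  c_2 = 0
Equations for k = 0 and k = 1 (AR order 1):
  gamma(0) = phi_1 gamma(1) + c_0
  gamma(1) = phi_1 gamma(0) + c_1
Substituting the second into the first: gamma(0) (1 - phi_1^2) = c_0 + phi_1 c_1, so
  gamma(0) = (c_0 + phi_1 c_1) / (1 - phi_1^2) = (2.552036 + (0.413)(-1.542)) / (1 - (0.413)^2) = 1.91519 / 0.829431 = 2.309041.
  gamma(1) = phi_1 gamma(0) + c_1 = (0.413)(2.309041) + (-1.542) = -0.588366.
For k = 2 (> q): gamma(2) = phi_1 gamma(1) = (0.413)(-0.588366) = -0.242995.
Therefore gamma(2) = -0.2430 (to 4 decimal places).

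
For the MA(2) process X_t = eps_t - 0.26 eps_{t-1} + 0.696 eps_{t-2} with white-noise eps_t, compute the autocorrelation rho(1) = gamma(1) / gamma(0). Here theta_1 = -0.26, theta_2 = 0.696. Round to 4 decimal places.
\rho(1) = -0.2841

For an MA(q) process with theta_0 = 1, the autocovariance is
  gamma(k) = sigma^2 * sum_{i=0..q-k} theta_i * theta_{i+k},
and rho(k) = gamma(k) / gamma(0). Sigma^2 cancels.
  numerator   = (1)*(-0.26) + (-0.26)*(0.696) = -0.44096.
  denominator = (1)^2 + (-0.26)^2 + (0.696)^2 = 1.552016.
  rho(1) = -0.44096 / 1.552016 = -0.2841.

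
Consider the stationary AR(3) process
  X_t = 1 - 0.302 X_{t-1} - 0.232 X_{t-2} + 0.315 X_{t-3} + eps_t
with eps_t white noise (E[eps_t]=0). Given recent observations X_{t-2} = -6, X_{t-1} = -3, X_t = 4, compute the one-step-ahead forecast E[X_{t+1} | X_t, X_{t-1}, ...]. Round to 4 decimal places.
E[X_{t+1} \mid \mathcal F_t] = -1.4020

For an AR(p) model X_t = c + sum_i phi_i X_{t-i} + eps_t, the
one-step-ahead conditional mean is
  E[X_{t+1} | X_t, ...] = c + sum_i phi_i X_{t+1-i}.
Substitute known values:
  E[X_{t+1} | ...] = 1 + (-0.302) * (4) + (-0.232) * (-3) + (0.315) * (-6)
                   = -1.4020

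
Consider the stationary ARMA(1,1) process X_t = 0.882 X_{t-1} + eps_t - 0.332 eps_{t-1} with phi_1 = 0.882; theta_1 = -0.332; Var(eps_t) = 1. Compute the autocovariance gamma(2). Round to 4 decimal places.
\gamma(2) = 1.5447

Multiply the model equation by X_{t-k} and take expectations. With theta_0 = psi_0 = 1 and psi_j the MA(infinity) weights, this gives
  gamma(k) - sum_i phi_i gamma(k-i) = c_k,
  c_k = sigma^2 * sum_{j=k..q} theta_j psi_{j-k}   (c_k = 0 for k > q),
using gamma(-m) = gamma(m).
psi-weights needed (psi_j = theta_j + sum_i phi_i psi_{j-i}):
  psi_1 = theta_1 + phi_1 = -0.332 + (0.882) = 0.55
Right-hand sides:
  c_0 = sigma^2 (1 + theta_1 psi_1) = 1 * (1 + (-0.332)(0.55)) = 1 * 0.8174 = 0.8174
  c_1 = sigma^2 theta_1 = 1 * (-0.332) = -0.332
  c_2 = 0
Equations for k = 0 and k = 1 (AR order 1):
  gamma(0) = phi_1 gamma(1) + c_0
  gamma(1) = phi_1 gamma(0) + c_1
Substituting the second into the first: gamma(0) (1 - phi_1^2) = c_0 + phi_1 c_1, so
  gamma(0) = (c_0 + phi_1 c_1) / (1 - phi_1^2) = (0.8174 + (0.882)(-0.332)) / (1 - (0.882)^2) = 0.524576 / 0.222076 = 2.362146.
  gamma(1) = phi_1 gamma(0) + c_1 = (0.882)(2.362146) + (-0.332) = 1.751413.
For k = 2 (> q): gamma(2) = phi_1 gamma(1) = (0.882)(1.751413) = 1.544746.
Therefore gamma(2) = 1.5447 (to 4 decimal places).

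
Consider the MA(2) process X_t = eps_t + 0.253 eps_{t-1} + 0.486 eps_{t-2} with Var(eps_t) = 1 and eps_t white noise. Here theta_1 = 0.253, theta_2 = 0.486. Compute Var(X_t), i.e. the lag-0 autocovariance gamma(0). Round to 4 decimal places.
\gamma(0) = 1.3002

For an MA(q) process X_t = eps_t + sum_i theta_i eps_{t-i} with
Var(eps_t) = sigma^2, the variance is
  gamma(0) = sigma^2 * (1 + sum_i theta_i^2).
  sum_i theta_i^2 = (0.253)^2 + (0.486)^2 = 0.064009 + 0.236196 = 0.300205.
  gamma(0) = 1 * (1 + 0.300205) = 1 * 1.300205 = 1.300205, which rounds to 1.3002.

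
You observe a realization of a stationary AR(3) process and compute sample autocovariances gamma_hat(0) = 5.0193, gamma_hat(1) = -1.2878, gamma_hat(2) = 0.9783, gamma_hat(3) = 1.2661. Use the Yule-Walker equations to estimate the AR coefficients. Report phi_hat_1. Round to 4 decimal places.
\hat\phi_{1} = -0.2710

The Yule-Walker equations for an AR(p) process read, in matrix form,
  Gamma_p phi = r_p,   with   (Gamma_p)_{ij} = gamma(|i - j|),
                       (r_p)_i = gamma(i),   i,j = 1..p.
Substitute the sample gammas (Toeplitz matrix and right-hand side of size 3):
  Gamma_p = [[5.0193, -1.2878, 0.9783], [-1.2878, 5.0193, -1.2878], [0.9783, -1.2878, 5.0193]]
  r_p     = [-1.2878, 0.9783, 1.2661]
Written out (R1..R3):
  (R1) 5.0193 phi_1 - 1.2878 phi_2 + 0.9783 phi_3 = -1.2878
  (R2) -1.2878 phi_1 + 5.0193 phi_2 - 1.2878 phi_3 = 0.9783
  (R3) 0.9783 phi_1 - 1.2878 phi_2 + 5.0193 phi_3 = 1.2661
Gaussian elimination:
  R2 <- R2 - (-1.2878/5.0193) R1 = R2 - (-0.25657) R1:  4.68889 phi_2 - 1.036798 phi_3 = 0.64789
  R3 <- R3 - (0.9783/5.0193) R1 = R3 - (0.194908) R1:  -1.036798 phi_2 + 4.828622 phi_3 = 1.517102
  R3 <- R3 - (-1.036798/4.68889) R2 = R3 - (-0.221118) R2:  4.599367 phi_3 = 1.660362
Back-substitution:
  phi_hat_3 = 1.660362 / 4.599367 = 0.360998
  phi_hat_2 = (0.64789 - (-1.036798)(0.360998)) / 4.68889 = 0.217999
  phi_hat_1 = (-1.2878 - (-1.2878)(0.217999) - (0.9783)(0.360998)) / 5.0193 = -0.270999
So phi_hat = [-0.2710, 0.2180, 0.3610].
Therefore phi_hat_1 = -0.2710.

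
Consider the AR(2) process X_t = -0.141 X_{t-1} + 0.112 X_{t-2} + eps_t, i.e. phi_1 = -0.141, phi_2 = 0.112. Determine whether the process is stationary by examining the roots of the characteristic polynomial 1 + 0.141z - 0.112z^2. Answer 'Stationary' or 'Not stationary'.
\text{Stationary}

The AR(p) characteristic polynomial is P(z) = 1 + 0.141z - 0.112z^2.
Stationarity requires all roots to lie outside the unit circle, i.e. |z| > 1 for every root.
Set 1 + (0.141) z + (-0.112) z^2 = 0, i.e. a z^2 + b z + c = 0 with a = -0.112, b = 0.141, c = 1.
Discriminant D = b^2 - 4ac = (0.141)^2 - 4*(-0.112)*1 = 0.019881 - (-0.448) = 0.467881.
D >= 0, so the roots are real: z = (-b +/- sqrt(D)) / (2a) = (-0.141 +/- 0.684018) / (-0.224).
  z_1 = (-0.141 + 0.684018) / (-0.224) = -2.4242,   |z_1| = 2.4242.
  z_2 = (-0.141 - 0.684018) / (-0.224) = 3.6831,   |z_2| = 3.6831.
Moduli of all roots: 2.4242, 3.6831.
All moduli strictly greater than 1? Yes.
Verdict: Stationary.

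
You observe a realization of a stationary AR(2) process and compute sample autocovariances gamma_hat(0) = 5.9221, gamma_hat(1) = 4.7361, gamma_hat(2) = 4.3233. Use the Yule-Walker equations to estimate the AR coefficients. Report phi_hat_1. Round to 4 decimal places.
\hat\phi_{1} = 0.5990

The Yule-Walker equations for an AR(p) process read, in matrix form,
  Gamma_p phi = r_p,   with   (Gamma_p)_{ij} = gamma(|i - j|),
                       (r_p)_i = gamma(i),   i,j = 1..p.
Substitute the sample gammas (Toeplitz matrix and right-hand side of size 2):
  Gamma_p = [[5.9221, 4.7361], [4.7361, 5.9221]]
  r_p     = [4.7361, 4.3233]
Written out:
  5.9221 phi_1 + 4.7361 phi_2 = 4.7361
  4.7361 phi_1 + 5.9221 phi_2 = 4.3233
Solve by Cramer's rule:
  det = gamma(0)^2 - gamma(1)^2 = (5.9221)^2 - (4.7361)^2 = 35.07126841 - 22.43064321 = 12.6406252
  phi_hat_1 = [gamma(1) gamma(0) - gamma(1) gamma(2)] / det = [(4.7361)(5.9221) - (4.7361)(4.3233)] / 12.6406252 = 7.57207668 / 12.6406252 = 0.599
  phi_hat_2 = [gamma(0) gamma(2) - gamma(1)^2] / det = [(5.9221)(4.3233) - (4.7361)^2] / 12.6406252 = 3.17237172 / 12.6406252 = 0.251
So phi_hat = [0.5990, 0.2510].
Therefore phi_hat_1 = 0.5990.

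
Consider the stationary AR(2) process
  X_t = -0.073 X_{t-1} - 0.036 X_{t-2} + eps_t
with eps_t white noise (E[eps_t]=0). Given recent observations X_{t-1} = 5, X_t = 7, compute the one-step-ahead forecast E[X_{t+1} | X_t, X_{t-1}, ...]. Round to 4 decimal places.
E[X_{t+1} \mid \mathcal F_t] = -0.6910

For an AR(p) model X_t = c + sum_i phi_i X_{t-i} + eps_t, the
one-step-ahead conditional mean is
  E[X_{t+1} | X_t, ...] = c + sum_i phi_i X_{t+1-i}.
Substitute known values:
  E[X_{t+1} | ...] = (-0.073) * (7) + (-0.036) * (5)
                   = -0.6910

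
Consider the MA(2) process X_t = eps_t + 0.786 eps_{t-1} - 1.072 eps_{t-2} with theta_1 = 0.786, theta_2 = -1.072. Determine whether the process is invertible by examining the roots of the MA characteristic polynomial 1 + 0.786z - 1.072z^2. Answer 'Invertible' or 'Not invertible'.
\text{Not invertible}

The MA(q) characteristic polynomial is P(z) = 1 + 0.786z - 1.072z^2.
Invertibility requires all roots to lie outside the unit circle, i.e. |z| > 1 for every root.
Set 1 + (0.786) z + (-1.072) z^2 = 0, i.e. a z^2 + b z + c = 0 with a = -1.072, b = 0.786, c = 1.
Discriminant D = b^2 - 4ac = (0.786)^2 - 4*(-1.072)*1 = 0.617796 - (-4.288) = 4.905796.
D >= 0, so the roots are real: z = (-b +/- sqrt(D)) / (2a) = (-0.786 +/- 2.214903) / (-2.144).
  z_1 = (-0.786 + 2.214903) / (-2.144) = -0.6665,   |z_1| = 0.6665.
  z_2 = (-0.786 - 2.214903) / (-2.144) = 1.3997,   |z_2| = 1.3997.
Moduli of all roots: 0.6665, 1.3997.
All moduli strictly greater than 1? No.
Verdict: Not invertible.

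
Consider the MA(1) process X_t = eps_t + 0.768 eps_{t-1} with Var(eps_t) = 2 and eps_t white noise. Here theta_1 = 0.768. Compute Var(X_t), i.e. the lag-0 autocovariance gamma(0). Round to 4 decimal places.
\gamma(0) = 3.1796

For an MA(q) process X_t = eps_t + sum_i theta_i eps_{t-i} with
Var(eps_t) = sigma^2, the variance is
  gamma(0) = sigma^2 * (1 + sum_i theta_i^2).
  sum_i theta_i^2 = (0.768)^2 = 0.589824.
  gamma(0) = 2 * (1 + 0.589824) = 2 * 1.589824 = 3.179648, which rounds to 3.1796.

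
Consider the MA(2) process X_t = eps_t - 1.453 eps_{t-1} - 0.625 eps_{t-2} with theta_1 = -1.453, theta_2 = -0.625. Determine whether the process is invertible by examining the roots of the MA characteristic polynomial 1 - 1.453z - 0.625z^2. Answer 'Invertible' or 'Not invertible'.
\text{Not invertible}

The MA(q) characteristic polynomial is P(z) = 1 - 1.453z - 0.625z^2.
Invertibility requires all roots to lie outside the unit circle, i.e. |z| > 1 for every root.
Set 1 + (-1.453) z + (-0.625) z^2 = 0, i.e. a z^2 + b z + c = 0 with a = -0.625, b = -1.453, c = 1.
Discriminant D = b^2 - 4ac = (-1.453)^2 - 4*(-0.625)*1 = 2.111209 - (-2.5) = 4.611209.
D >= 0, so the roots are real: z = (-b +/- sqrt(D)) / (2a) = (1.453 +/- 2.147373) / (-1.25).
  z_1 = (1.453 + 2.147373) / (-1.25) = -2.8803,   |z_1| = 2.8803.
  z_2 = (1.453 - 2.147373) / (-1.25) = 0.5555,   |z_2| = 0.5555.
Moduli of all roots: 2.8803, 0.5555.
All moduli strictly greater than 1? No.
Verdict: Not invertible.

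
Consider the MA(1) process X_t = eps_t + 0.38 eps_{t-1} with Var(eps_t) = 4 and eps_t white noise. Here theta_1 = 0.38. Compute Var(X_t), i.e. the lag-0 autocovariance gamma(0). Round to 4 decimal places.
\gamma(0) = 4.5776

For an MA(q) process X_t = eps_t + sum_i theta_i eps_{t-i} with
Var(eps_t) = sigma^2, the variance is
  gamma(0) = sigma^2 * (1 + sum_i theta_i^2).
  sum_i theta_i^2 = (0.38)^2 = 0.1444.
  gamma(0) = 4 * (1 + 0.1444) = 4 * 1.1444 = 4.5776.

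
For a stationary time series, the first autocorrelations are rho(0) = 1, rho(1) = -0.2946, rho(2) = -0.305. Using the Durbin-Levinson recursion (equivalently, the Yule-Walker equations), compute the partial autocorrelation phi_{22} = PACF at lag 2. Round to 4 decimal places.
\phi_{22} = -0.4290

The PACF at lag k is phi_{kk}, the last component of the solution
to the Yule-Walker system G_k phi = r_k where
  (G_k)_{ij} = rho(|i - j|), (r_k)_i = rho(i), i,j = 1..k.
Equivalently, Durbin-Levinson gives phi_{kk} iteratively:
  phi_{11} = rho(1)
  phi_{kk} = [rho(k) - sum_{j=1..k-1} phi_{k-1,j} rho(k-j)]
            / [1 - sum_{j=1..k-1} phi_{k-1,j} rho(j)],
  phi_{k,j} = phi_{k-1,j} - phi_{kk} phi_{k-1,k-j},  j = 1..k-1.
Step k = 1:
  phi_11 = rho(1) = -0.2946.
Step k = 2:
  phi_22 = [rho(2) - phi_11 rho(1)] / [1 - phi_11 rho(1)] = [-0.305 - (-0.2946)(-0.2946)] / [1 - (-0.2946)(-0.2946)]
         = -0.39178916 / 0.91321084 = -0.429.
Therefore phi_{22} = -0.4290.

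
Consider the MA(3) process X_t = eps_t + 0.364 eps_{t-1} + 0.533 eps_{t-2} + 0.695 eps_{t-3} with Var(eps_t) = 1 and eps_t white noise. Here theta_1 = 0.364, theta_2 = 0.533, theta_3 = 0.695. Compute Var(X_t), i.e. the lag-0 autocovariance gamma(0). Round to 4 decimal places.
\gamma(0) = 1.8996

For an MA(q) process X_t = eps_t + sum_i theta_i eps_{t-i} with
Var(eps_t) = sigma^2, the variance is
  gamma(0) = sigma^2 * (1 + sum_i theta_i^2).
  sum_i theta_i^2 = (0.364)^2 + (0.533)^2 + (0.695)^2 = 0.132496 + 0.284089 + 0.483025 = 0.89961.
  gamma(0) = 1 * (1 + 0.89961) = 1 * 1.89961 = 1.89961, which rounds to 1.8996.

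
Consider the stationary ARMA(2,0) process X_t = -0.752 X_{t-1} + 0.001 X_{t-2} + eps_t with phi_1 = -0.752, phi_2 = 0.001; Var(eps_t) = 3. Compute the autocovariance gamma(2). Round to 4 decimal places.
\gamma(2) = 3.9256

Multiply the model equation by X_{t-k} and take expectations. With theta_0 = psi_0 = 1 and psi_j the MA(infinity) weights, this gives
  gamma(k) - sum_i phi_i gamma(k-i) = c_k,
  c_k = sigma^2 * sum_{j=k..q} theta_j psi_{j-k}   (c_k = 0 for k > q),
using gamma(-m) = gamma(m).
Pure AR (q = 0): c_0 = sigma^2 = 3, c_k = 0 for k >= 1.
Equations for k = 0, 1, 2 (AR order 2, c_2 = 0):
  (E0) gamma(0) = phi_1 gamma(1) + phi_2 gamma(2) + c_0
  (E1) gamma(1) = phi_1 gamma(0) + phi_2 gamma(1) + c_1
  (E2) gamma(2) = phi_1 gamma(1) + phi_2 gamma(0)
From (E1): gamma(1) = A gamma(0) + B with
  A = phi_1 / (1 - phi_2) = -0.752 / 0.999 = -0.752753,   B = c_1 / (1 - phi_2) = 0 / 0.999 = 0.
Insert (E2) into (E0): gamma(0) (1 - phi_2^2) = phi_1 (1 + phi_2) gamma(1) + c_0.
  phi_1 (1 + phi_2) = (-0.752)(1.001) = -0.752752,   1 - phi_2^2 = 0.999999.
Replace gamma(1) by A gamma(0) + B and collect gamma(0):
  gamma(0) [0.999999 - (-0.752752)(-0.752753)] = c_0 = 3
  gamma(0) * 0.433363 = 3
  gamma(0) = 3 / 0.433363 = 6.922605.
  gamma(1) = A gamma(0) = (-0.752753)(6.922605) = -5.21101.
  gamma(2) = phi_1 gamma(1) + phi_2 gamma(0) = (-0.752)(-5.21101) + (0.001)(6.922605) = 3.925602.
Therefore gamma(2) = 3.9256 (to 4 decimal places).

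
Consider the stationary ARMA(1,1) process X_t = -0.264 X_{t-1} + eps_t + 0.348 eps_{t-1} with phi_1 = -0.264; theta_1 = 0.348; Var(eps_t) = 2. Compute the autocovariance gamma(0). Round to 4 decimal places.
\gamma(0) = 2.0152

Multiply the model equation by X_{t-k} and take expectations. With theta_0 = psi_0 = 1 and psi_j the MA(infinity) weights, this gives
  gamma(k) - sum_i phi_i gamma(k-i) = c_k,
  c_k = sigma^2 * sum_{j=k..q} theta_j psi_{j-k}   (c_k = 0 for k > q),
using gamma(-m) = gamma(m).
psi-weights needed (psi_j = theta_j + sum_i phi_i psi_{j-i}):
  psi_1 = theta_1 + phi_1 = 0.348 + (-0.264) = 0.084
Right-hand sides:
  c_0 = sigma^2 (1 + theta_1 psi_1) = 2 * (1 + (0.348)(0.084)) = 2 * 1.029232 = 2.058464
  c_1 = sigma^2 theta_1 = 2 * (0.348) = 0.696
  c_2 = 0
Equations for k = 0 and k = 1 (AR order 1):
  gamma(0) = phi_1 gamma(1) + c_0
  gamma(1) = phi_1 gamma(0) + c_1
Substituting the second into the first: gamma(0) (1 - phi_1^2) = c_0 + phi_1 c_1, so
  gamma(0) = (c_0 + phi_1 c_1) / (1 - phi_1^2) = (2.058464 + (-0.264)(0.696)) / (1 - (-0.264)^2) = 1.87472 / 0.930304 = 2.015169.
Therefore gamma(0) = 2.0152 (to 4 decimal places).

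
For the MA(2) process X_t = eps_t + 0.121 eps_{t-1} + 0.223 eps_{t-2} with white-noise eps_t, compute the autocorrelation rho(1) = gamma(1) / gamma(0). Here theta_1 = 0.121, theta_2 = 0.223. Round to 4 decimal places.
\rho(1) = 0.1390

For an MA(q) process with theta_0 = 1, the autocovariance is
  gamma(k) = sigma^2 * sum_{i=0..q-k} theta_i * theta_{i+k},
and rho(k) = gamma(k) / gamma(0). Sigma^2 cancels.
  numerator   = (1)*(0.121) + (0.121)*(0.223) = 0.147983.
  denominator = (1)^2 + (0.121)^2 + (0.223)^2 = 1.06437.
  rho(1) = 0.147983 / 1.06437 = 0.1390.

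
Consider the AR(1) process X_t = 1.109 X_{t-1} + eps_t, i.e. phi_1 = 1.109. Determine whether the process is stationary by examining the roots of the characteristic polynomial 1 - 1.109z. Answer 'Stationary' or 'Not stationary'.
\text{Not stationary}

The AR(p) characteristic polynomial is P(z) = 1 - 1.109z.
Stationarity requires all roots to lie outside the unit circle, i.e. |z| > 1 for every root.
This is linear in z: 1 + (-1.109) z = 0  =>  z = -1/(-1.109) = 0.901713,  |z| = 0.901713.
Moduli of all roots: 0.9017.
All moduli strictly greater than 1? No.
Verdict: Not stationary.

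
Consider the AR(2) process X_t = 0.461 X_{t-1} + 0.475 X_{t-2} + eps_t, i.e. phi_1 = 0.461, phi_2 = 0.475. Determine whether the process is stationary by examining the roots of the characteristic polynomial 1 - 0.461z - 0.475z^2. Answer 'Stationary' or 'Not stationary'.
\text{Stationary}

The AR(p) characteristic polynomial is P(z) = 1 - 0.461z - 0.475z^2.
Stationarity requires all roots to lie outside the unit circle, i.e. |z| > 1 for every root.
Set 1 + (-0.461) z + (-0.475) z^2 = 0, i.e. a z^2 + b z + c = 0 with a = -0.475, b = -0.461, c = 1.
Discriminant D = b^2 - 4ac = (-0.461)^2 - 4*(-0.475)*1 = 0.212521 - (-1.9) = 2.112521.
D >= 0, so the roots are real: z = (-b +/- sqrt(D)) / (2a) = (0.461 +/- 1.453451) / (-0.95).
  z_1 = (0.461 + 1.453451) / (-0.95) = -2.0152,   |z_1| = 2.0152.
  z_2 = (0.461 - 1.453451) / (-0.95) = 1.0447,   |z_2| = 1.0447.
Moduli of all roots: 2.0152, 1.0447.
All moduli strictly greater than 1? Yes.
Verdict: Stationary.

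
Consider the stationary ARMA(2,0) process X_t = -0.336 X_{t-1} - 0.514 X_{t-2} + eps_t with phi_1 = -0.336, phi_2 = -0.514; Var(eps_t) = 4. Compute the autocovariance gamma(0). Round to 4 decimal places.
\gamma(0) = 5.7178

Multiply the model equation by X_{t-k} and take expectations. With theta_0 = psi_0 = 1 and psi_j the MA(infinity) weights, this gives
  gamma(k) - sum_i phi_i gamma(k-i) = c_k,
  c_k = sigma^2 * sum_{j=k..q} theta_j psi_{j-k}   (c_k = 0 for k > q),
using gamma(-m) = gamma(m).
Pure AR (q = 0): c_0 = sigma^2 = 4, c_k = 0 for k >= 1.
Equations for k = 0, 1, 2 (AR order 2, c_2 = 0):
  (E0) gamma(0) = phi_1 gamma(1) + phi_2 gamma(2) + c_0
  (E1) gamma(1) = phi_1 gamma(0) + phi_2 gamma(1) + c_1
  (E2) gamma(2) = phi_1 gamma(1) + phi_2 gamma(0)
From (E1): gamma(1) = A gamma(0) + B with
  A = phi_1 / (1 - phi_2) = -0.336 / 1.514 = -0.221929,   B = c_1 / (1 - phi_2) = 0 / 1.514 = 0.
Insert (E2) into (E0): gamma(0) (1 - phi_2^2) = phi_1 (1 + phi_2) gamma(1) + c_0.
  phi_1 (1 + phi_2) = (-0.336)(0.486) = -0.163296,   1 - phi_2^2 = 0.735804.
Replace gamma(1) by A gamma(0) + B and collect gamma(0):
  gamma(0) [0.735804 - (-0.163296)(-0.221929)] = c_0 = 4
  gamma(0) * 0.699564 = 4
  gamma(0) = 4 / 0.699564 = 5.717848.
Therefore gamma(0) = 5.7178 (to 4 decimal places).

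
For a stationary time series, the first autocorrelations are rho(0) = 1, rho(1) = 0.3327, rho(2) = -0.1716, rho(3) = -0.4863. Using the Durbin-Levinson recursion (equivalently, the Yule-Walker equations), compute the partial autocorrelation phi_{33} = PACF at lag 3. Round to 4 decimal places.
\phi_{33} = -0.3820

The PACF at lag k is phi_{kk}, the last component of the solution
to the Yule-Walker system G_k phi = r_k where
  (G_k)_{ij} = rho(|i - j|), (r_k)_i = rho(i), i,j = 1..k.
Equivalently, Durbin-Levinson gives phi_{kk} iteratively:
  phi_{11} = rho(1)
  phi_{kk} = [rho(k) - sum_{j=1..k-1} phi_{k-1,j} rho(k-j)]
            / [1 - sum_{j=1..k-1} phi_{k-1,j} rho(j)],
  phi_{k,j} = phi_{k-1,j} - phi_{kk} phi_{k-1,k-j},  j = 1..k-1.
Step k = 1:
  phi_11 = rho(1) = 0.3327.
Step k = 2:
  phi_22 = [rho(2) - phi_11 rho(1)] / [1 - phi_11 rho(1)] = [-0.1716 - (0.3327)(0.3327)] / [1 - (0.3327)(0.3327)]
         = -0.28228929 / 0.88931071 = -0.317425.
  Update: phi_21 = phi_11 - phi_22 phi_11 = 0.3327 - (-0.317425)(0.3327) = 0.438307.
Step k = 3:
  phi_33 = [rho(3) - phi_21 rho(2) - phi_22 rho(1)] / [1 - phi_21 rho(1) - phi_22 rho(2)]
    numerator   = -0.4863 - (0.438307)(-0.1716) - (-0.317425)(0.3327) = -0.30547924
    denominator = 1 - (0.438307)(0.3327) - (-0.317425)(-0.1716) = 0.79970508
  phi_33 = -0.30547924 / 0.79970508 = -0.382.
Therefore phi_{33} = -0.3820.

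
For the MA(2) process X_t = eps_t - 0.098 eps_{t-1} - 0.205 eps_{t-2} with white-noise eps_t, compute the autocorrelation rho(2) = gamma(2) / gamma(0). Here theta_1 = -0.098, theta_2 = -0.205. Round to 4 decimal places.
\rho(2) = -0.1949

For an MA(q) process with theta_0 = 1, the autocovariance is
  gamma(k) = sigma^2 * sum_{i=0..q-k} theta_i * theta_{i+k},
and rho(k) = gamma(k) / gamma(0). Sigma^2 cancels.
  numerator   = (1)*(-0.205) = -0.205.
  denominator = (1)^2 + (-0.098)^2 + (-0.205)^2 = 1.051629.
  rho(2) = -0.205 / 1.051629 = -0.1949.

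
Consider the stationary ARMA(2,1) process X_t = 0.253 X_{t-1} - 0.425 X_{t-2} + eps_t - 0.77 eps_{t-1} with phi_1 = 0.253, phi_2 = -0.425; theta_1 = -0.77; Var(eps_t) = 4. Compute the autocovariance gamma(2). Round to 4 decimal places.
\gamma(2) = -3.0748

Multiply the model equation by X_{t-k} and take expectations. With theta_0 = psi_0 = 1 and psi_j the MA(infinity) weights, this gives
  gamma(k) - sum_i phi_i gamma(k-i) = c_k,
  c_k = sigma^2 * sum_{j=k..q} theta_j psi_{j-k}   (c_k = 0 for k > q),
using gamma(-m) = gamma(m).
psi-weights needed (psi_j = theta_j + sum_i phi_i psi_{j-i}):
  psi_1 = theta_1 + phi_1 = -0.77 + (0.253) = -0.517
Right-hand sides:
  c_0 = sigma^2 (1 + theta_1 psi_1) = 4 * (1 + (-0.77)(-0.517)) = 4 * 1.39809 = 5.59236
  c_1 = sigma^2 theta_1 = 4 * (-0.77) = -3.08
  c_2 = 0
Equations for k = 0, 1, 2 (AR order 2, c_2 = 0):
  (E0) gamma(0) = phi_1 gamma(1) + phi_2 gamma(2) + c_0
  (E1) gamma(1) = phi_1 gamma(0) + phi_2 gamma(1) + c_1
  (E2) gamma(2) = phi_1 gamma(1) + phi_2 gamma(0)
From (E1): gamma(1) = A gamma(0) + B with
  A = phi_1 / (1 - phi_2) = 0.253 / 1.425 = 0.177544,   B = c_1 / (1 - phi_2) = -3.08 / 1.425 = -2.161404.
Insert (E2) into (E0): gamma(0) (1 - phi_2^2) = phi_1 (1 + phi_2) gamma(1) + c_0.
  phi_1 (1 + phi_2) = (0.253)(0.575) = 0.145475,   1 - phi_2^2 = 0.819375.
Replace gamma(1) by A gamma(0) + B and collect gamma(0):
  gamma(0) [0.819375 - (0.145475)(0.177544)] = (0.145475)(-2.161404) + 5.59236
  gamma(0) * 0.793547 = 5.27793
  gamma(0) = 5.27793 / 0.793547 = 6.651063.
  gamma(1) = A gamma(0) + B = (0.177544)(6.651063) + (-2.161404) = -0.980548.
  gamma(2) = phi_1 gamma(1) + phi_2 gamma(0) = (0.253)(-0.980548) + (-0.425)(6.651063) = -3.07478.
Therefore gamma(2) = -3.0748 (to 4 decimal places).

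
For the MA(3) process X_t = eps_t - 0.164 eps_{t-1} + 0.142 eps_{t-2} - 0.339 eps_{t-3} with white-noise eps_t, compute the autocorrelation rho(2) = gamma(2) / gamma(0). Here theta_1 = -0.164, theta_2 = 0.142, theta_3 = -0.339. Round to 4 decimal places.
\rho(2) = 0.1701

For an MA(q) process with theta_0 = 1, the autocovariance is
  gamma(k) = sigma^2 * sum_{i=0..q-k} theta_i * theta_{i+k},
and rho(k) = gamma(k) / gamma(0). Sigma^2 cancels.
  numerator   = (1)*(0.142) + (-0.164)*(-0.339) = 0.197596.
  denominator = (1)^2 + (-0.164)^2 + (0.142)^2 + (-0.339)^2 = 1.161981.
  rho(2) = 0.197596 / 1.161981 = 0.1701.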